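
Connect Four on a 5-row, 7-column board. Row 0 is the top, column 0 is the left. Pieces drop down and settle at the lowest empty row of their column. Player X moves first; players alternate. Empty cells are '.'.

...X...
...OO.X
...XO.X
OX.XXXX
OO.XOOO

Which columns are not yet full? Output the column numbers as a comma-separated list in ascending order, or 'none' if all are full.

Answer: 0,1,2,4,5,6

Derivation:
col 0: top cell = '.' → open
col 1: top cell = '.' → open
col 2: top cell = '.' → open
col 3: top cell = 'X' → FULL
col 4: top cell = '.' → open
col 5: top cell = '.' → open
col 6: top cell = '.' → open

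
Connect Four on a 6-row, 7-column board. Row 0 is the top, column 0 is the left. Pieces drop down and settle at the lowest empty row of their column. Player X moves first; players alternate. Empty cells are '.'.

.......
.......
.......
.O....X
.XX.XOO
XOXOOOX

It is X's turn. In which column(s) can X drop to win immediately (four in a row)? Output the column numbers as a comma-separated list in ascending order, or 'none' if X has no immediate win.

Answer: 3

Derivation:
col 0: drop X → no win
col 1: drop X → no win
col 2: drop X → no win
col 3: drop X → WIN!
col 4: drop X → no win
col 5: drop X → no win
col 6: drop X → no win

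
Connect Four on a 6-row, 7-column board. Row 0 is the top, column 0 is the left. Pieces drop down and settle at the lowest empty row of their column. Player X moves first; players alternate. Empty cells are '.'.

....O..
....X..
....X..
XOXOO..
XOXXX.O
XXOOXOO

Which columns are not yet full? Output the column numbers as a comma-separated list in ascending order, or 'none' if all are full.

Answer: 0,1,2,3,5,6

Derivation:
col 0: top cell = '.' → open
col 1: top cell = '.' → open
col 2: top cell = '.' → open
col 3: top cell = '.' → open
col 4: top cell = 'O' → FULL
col 5: top cell = '.' → open
col 6: top cell = '.' → open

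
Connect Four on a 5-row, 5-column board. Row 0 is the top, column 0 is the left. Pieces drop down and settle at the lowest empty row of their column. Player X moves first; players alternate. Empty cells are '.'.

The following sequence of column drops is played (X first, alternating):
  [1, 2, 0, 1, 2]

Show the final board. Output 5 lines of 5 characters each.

Move 1: X drops in col 1, lands at row 4
Move 2: O drops in col 2, lands at row 4
Move 3: X drops in col 0, lands at row 4
Move 4: O drops in col 1, lands at row 3
Move 5: X drops in col 2, lands at row 3

Answer: .....
.....
.....
.OX..
XXO..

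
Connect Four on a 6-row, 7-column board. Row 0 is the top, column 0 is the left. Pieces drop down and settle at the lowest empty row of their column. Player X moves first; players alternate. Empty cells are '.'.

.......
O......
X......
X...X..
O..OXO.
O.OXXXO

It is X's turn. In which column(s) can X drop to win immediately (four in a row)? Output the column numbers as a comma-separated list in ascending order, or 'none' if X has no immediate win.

col 0: drop X → no win
col 1: drop X → no win
col 2: drop X → no win
col 3: drop X → no win
col 4: drop X → WIN!
col 5: drop X → no win
col 6: drop X → no win

Answer: 4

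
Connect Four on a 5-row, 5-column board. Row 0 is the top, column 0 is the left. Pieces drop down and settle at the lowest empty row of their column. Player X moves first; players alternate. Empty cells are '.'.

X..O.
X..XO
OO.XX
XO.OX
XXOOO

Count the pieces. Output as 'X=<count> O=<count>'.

X=9 O=9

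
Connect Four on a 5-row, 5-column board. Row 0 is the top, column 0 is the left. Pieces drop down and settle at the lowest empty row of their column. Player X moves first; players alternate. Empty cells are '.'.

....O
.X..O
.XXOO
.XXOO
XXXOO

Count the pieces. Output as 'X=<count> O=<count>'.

X=8 O=8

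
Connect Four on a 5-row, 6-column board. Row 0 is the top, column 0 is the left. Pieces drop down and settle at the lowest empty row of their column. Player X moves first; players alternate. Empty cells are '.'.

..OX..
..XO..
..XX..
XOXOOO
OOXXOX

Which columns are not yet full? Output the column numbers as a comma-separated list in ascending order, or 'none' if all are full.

col 0: top cell = '.' → open
col 1: top cell = '.' → open
col 2: top cell = 'O' → FULL
col 3: top cell = 'X' → FULL
col 4: top cell = '.' → open
col 5: top cell = '.' → open

Answer: 0,1,4,5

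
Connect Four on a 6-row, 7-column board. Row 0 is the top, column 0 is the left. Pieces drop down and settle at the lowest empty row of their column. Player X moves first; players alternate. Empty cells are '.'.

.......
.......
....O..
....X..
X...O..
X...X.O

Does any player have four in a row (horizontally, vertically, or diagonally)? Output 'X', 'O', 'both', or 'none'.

none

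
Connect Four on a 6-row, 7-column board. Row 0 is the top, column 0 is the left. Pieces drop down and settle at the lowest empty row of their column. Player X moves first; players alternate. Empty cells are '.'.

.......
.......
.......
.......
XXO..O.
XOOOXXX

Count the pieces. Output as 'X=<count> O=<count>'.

X=6 O=5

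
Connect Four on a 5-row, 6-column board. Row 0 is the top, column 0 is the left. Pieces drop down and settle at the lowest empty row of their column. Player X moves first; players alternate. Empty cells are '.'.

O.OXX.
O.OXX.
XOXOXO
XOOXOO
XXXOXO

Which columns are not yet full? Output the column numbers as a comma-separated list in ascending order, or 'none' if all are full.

col 0: top cell = 'O' → FULL
col 1: top cell = '.' → open
col 2: top cell = 'O' → FULL
col 3: top cell = 'X' → FULL
col 4: top cell = 'X' → FULL
col 5: top cell = '.' → open

Answer: 1,5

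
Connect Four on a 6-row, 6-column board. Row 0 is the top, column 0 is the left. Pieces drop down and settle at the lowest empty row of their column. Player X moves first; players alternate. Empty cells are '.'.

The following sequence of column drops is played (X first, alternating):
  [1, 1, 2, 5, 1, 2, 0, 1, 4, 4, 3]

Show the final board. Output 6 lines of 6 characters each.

Answer: ......
......
.O....
.X....
.OO.O.
XXXXXO

Derivation:
Move 1: X drops in col 1, lands at row 5
Move 2: O drops in col 1, lands at row 4
Move 3: X drops in col 2, lands at row 5
Move 4: O drops in col 5, lands at row 5
Move 5: X drops in col 1, lands at row 3
Move 6: O drops in col 2, lands at row 4
Move 7: X drops in col 0, lands at row 5
Move 8: O drops in col 1, lands at row 2
Move 9: X drops in col 4, lands at row 5
Move 10: O drops in col 4, lands at row 4
Move 11: X drops in col 3, lands at row 5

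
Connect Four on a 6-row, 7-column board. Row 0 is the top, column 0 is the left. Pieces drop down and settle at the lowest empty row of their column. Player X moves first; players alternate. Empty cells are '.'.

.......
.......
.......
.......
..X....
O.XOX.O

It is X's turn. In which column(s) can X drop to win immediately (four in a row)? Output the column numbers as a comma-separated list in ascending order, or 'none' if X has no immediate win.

Answer: none

Derivation:
col 0: drop X → no win
col 1: drop X → no win
col 2: drop X → no win
col 3: drop X → no win
col 4: drop X → no win
col 5: drop X → no win
col 6: drop X → no win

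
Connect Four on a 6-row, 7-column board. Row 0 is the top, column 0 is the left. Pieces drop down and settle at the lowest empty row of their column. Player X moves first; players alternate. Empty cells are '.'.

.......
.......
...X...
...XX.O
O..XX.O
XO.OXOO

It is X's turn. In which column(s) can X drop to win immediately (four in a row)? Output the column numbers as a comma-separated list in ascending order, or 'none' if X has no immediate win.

col 0: drop X → no win
col 1: drop X → no win
col 2: drop X → no win
col 3: drop X → WIN!
col 4: drop X → WIN!
col 5: drop X → no win
col 6: drop X → no win

Answer: 3,4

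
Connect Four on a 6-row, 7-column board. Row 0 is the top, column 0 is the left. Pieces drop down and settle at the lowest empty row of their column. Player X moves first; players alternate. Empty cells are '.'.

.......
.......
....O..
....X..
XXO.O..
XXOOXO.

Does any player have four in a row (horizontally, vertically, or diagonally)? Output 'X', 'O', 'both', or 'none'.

none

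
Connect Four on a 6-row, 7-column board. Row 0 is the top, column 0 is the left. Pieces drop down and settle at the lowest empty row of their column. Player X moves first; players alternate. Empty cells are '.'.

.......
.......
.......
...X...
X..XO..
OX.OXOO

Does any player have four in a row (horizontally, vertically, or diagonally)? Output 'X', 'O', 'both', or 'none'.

none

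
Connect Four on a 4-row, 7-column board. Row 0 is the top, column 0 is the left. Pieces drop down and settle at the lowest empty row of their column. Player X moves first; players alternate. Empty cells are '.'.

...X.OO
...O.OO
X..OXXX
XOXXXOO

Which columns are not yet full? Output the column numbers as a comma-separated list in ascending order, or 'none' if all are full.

Answer: 0,1,2,4

Derivation:
col 0: top cell = '.' → open
col 1: top cell = '.' → open
col 2: top cell = '.' → open
col 3: top cell = 'X' → FULL
col 4: top cell = '.' → open
col 5: top cell = 'O' → FULL
col 6: top cell = 'O' → FULL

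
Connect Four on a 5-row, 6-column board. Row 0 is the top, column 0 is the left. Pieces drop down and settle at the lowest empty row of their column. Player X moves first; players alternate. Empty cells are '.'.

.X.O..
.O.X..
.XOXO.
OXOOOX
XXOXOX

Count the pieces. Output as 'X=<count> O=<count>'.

X=10 O=10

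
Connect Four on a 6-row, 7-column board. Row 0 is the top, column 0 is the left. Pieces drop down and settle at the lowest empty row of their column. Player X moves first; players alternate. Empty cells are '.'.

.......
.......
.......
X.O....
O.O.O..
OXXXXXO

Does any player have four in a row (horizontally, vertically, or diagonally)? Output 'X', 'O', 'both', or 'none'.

X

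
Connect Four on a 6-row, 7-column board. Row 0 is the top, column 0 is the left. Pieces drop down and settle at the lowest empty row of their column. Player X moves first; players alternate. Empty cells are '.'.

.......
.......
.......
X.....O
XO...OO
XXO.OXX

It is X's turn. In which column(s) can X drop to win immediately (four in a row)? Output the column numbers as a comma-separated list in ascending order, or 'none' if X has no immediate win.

col 0: drop X → WIN!
col 1: drop X → no win
col 2: drop X → no win
col 3: drop X → no win
col 4: drop X → no win
col 5: drop X → no win
col 6: drop X → no win

Answer: 0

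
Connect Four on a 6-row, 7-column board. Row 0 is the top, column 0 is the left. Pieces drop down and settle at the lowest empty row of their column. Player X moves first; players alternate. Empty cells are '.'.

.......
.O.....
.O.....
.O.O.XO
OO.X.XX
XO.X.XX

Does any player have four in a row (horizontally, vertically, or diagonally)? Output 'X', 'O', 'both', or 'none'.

O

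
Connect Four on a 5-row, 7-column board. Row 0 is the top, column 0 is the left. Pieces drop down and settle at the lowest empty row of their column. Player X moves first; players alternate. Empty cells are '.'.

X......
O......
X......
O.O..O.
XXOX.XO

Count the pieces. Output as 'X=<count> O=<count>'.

X=6 O=6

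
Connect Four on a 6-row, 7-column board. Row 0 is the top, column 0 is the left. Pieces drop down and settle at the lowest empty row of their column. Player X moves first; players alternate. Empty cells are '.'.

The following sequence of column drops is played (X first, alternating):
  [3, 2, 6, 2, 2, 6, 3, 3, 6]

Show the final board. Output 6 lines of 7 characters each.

Answer: .......
.......
.......
..XO..X
..OX..O
..OX..X

Derivation:
Move 1: X drops in col 3, lands at row 5
Move 2: O drops in col 2, lands at row 5
Move 3: X drops in col 6, lands at row 5
Move 4: O drops in col 2, lands at row 4
Move 5: X drops in col 2, lands at row 3
Move 6: O drops in col 6, lands at row 4
Move 7: X drops in col 3, lands at row 4
Move 8: O drops in col 3, lands at row 3
Move 9: X drops in col 6, lands at row 3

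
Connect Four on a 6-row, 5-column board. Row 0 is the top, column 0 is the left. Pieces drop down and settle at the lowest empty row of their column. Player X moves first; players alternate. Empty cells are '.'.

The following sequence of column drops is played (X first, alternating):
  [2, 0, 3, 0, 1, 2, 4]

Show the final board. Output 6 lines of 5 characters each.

Answer: .....
.....
.....
.....
O.O..
OXXXX

Derivation:
Move 1: X drops in col 2, lands at row 5
Move 2: O drops in col 0, lands at row 5
Move 3: X drops in col 3, lands at row 5
Move 4: O drops in col 0, lands at row 4
Move 5: X drops in col 1, lands at row 5
Move 6: O drops in col 2, lands at row 4
Move 7: X drops in col 4, lands at row 5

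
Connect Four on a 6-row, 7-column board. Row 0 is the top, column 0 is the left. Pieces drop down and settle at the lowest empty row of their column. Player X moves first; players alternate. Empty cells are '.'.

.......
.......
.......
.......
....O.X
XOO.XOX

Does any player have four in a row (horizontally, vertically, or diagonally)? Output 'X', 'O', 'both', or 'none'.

none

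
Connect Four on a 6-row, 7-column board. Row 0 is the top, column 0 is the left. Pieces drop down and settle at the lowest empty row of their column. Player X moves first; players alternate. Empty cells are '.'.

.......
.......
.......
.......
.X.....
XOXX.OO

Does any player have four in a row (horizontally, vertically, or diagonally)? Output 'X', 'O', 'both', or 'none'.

none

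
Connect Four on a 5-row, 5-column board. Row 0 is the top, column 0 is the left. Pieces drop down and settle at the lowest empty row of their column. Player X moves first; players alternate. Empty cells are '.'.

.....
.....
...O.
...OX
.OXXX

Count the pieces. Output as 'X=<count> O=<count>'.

X=4 O=3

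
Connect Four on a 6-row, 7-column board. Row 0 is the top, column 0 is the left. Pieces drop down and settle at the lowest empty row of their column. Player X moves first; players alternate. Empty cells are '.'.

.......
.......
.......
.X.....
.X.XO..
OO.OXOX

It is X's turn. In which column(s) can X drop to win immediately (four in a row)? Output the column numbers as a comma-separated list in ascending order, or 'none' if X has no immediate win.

Answer: none

Derivation:
col 0: drop X → no win
col 1: drop X → no win
col 2: drop X → no win
col 3: drop X → no win
col 4: drop X → no win
col 5: drop X → no win
col 6: drop X → no win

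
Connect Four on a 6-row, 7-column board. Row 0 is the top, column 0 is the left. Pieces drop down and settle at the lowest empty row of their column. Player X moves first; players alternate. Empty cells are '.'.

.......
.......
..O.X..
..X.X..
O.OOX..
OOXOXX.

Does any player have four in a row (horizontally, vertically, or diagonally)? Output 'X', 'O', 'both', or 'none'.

X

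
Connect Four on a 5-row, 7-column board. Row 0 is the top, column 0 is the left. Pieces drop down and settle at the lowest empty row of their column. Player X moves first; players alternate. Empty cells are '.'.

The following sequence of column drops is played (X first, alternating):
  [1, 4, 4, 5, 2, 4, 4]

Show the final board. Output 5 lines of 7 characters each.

Move 1: X drops in col 1, lands at row 4
Move 2: O drops in col 4, lands at row 4
Move 3: X drops in col 4, lands at row 3
Move 4: O drops in col 5, lands at row 4
Move 5: X drops in col 2, lands at row 4
Move 6: O drops in col 4, lands at row 2
Move 7: X drops in col 4, lands at row 1

Answer: .......
....X..
....O..
....X..
.XX.OO.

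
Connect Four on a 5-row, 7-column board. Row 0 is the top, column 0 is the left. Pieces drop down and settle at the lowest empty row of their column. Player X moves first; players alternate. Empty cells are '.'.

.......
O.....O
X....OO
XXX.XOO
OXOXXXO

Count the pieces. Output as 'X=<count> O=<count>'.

X=9 O=9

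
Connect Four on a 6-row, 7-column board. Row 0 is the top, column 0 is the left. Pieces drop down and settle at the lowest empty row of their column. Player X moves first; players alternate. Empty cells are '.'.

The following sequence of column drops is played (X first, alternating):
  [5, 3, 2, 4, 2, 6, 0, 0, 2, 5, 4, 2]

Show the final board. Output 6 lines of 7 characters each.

Answer: .......
.......
..O....
..X....
O.X.XO.
X.XOOXO

Derivation:
Move 1: X drops in col 5, lands at row 5
Move 2: O drops in col 3, lands at row 5
Move 3: X drops in col 2, lands at row 5
Move 4: O drops in col 4, lands at row 5
Move 5: X drops in col 2, lands at row 4
Move 6: O drops in col 6, lands at row 5
Move 7: X drops in col 0, lands at row 5
Move 8: O drops in col 0, lands at row 4
Move 9: X drops in col 2, lands at row 3
Move 10: O drops in col 5, lands at row 4
Move 11: X drops in col 4, lands at row 4
Move 12: O drops in col 2, lands at row 2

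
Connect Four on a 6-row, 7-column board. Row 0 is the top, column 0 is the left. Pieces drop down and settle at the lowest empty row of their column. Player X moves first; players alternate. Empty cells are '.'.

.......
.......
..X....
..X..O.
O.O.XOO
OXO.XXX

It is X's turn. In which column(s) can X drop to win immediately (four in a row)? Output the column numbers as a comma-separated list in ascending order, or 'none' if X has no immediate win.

Answer: 3

Derivation:
col 0: drop X → no win
col 1: drop X → no win
col 2: drop X → no win
col 3: drop X → WIN!
col 4: drop X → no win
col 5: drop X → no win
col 6: drop X → no win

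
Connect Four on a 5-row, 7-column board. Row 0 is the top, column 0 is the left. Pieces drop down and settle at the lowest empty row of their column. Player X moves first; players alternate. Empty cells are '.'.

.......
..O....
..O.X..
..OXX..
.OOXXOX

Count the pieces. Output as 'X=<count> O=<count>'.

X=6 O=6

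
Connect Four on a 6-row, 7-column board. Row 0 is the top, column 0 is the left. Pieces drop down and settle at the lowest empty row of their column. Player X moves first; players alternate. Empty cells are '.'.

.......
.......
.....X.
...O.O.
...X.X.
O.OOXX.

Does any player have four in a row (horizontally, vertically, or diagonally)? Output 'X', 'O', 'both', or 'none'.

none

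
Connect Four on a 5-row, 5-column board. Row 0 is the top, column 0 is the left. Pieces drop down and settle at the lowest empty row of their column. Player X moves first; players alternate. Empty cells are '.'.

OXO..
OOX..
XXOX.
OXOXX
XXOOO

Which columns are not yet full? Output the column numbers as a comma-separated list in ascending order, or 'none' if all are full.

Answer: 3,4

Derivation:
col 0: top cell = 'O' → FULL
col 1: top cell = 'X' → FULL
col 2: top cell = 'O' → FULL
col 3: top cell = '.' → open
col 4: top cell = '.' → open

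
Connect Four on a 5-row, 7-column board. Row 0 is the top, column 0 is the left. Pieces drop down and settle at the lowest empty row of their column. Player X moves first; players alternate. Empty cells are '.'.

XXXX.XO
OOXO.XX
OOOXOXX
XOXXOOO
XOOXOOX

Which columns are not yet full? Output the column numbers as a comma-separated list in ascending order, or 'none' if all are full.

col 0: top cell = 'X' → FULL
col 1: top cell = 'X' → FULL
col 2: top cell = 'X' → FULL
col 3: top cell = 'X' → FULL
col 4: top cell = '.' → open
col 5: top cell = 'X' → FULL
col 6: top cell = 'O' → FULL

Answer: 4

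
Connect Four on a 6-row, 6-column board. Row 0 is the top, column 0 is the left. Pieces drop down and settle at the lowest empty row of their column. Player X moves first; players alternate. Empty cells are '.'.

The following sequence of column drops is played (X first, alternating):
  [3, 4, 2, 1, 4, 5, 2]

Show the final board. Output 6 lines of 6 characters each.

Answer: ......
......
......
......
..X.X.
.OXXOO

Derivation:
Move 1: X drops in col 3, lands at row 5
Move 2: O drops in col 4, lands at row 5
Move 3: X drops in col 2, lands at row 5
Move 4: O drops in col 1, lands at row 5
Move 5: X drops in col 4, lands at row 4
Move 6: O drops in col 5, lands at row 5
Move 7: X drops in col 2, lands at row 4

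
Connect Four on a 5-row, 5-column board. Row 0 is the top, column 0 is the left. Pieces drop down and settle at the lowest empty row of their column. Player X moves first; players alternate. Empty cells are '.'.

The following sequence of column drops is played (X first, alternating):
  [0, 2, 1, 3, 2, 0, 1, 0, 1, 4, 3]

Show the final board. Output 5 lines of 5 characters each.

Answer: .....
.....
OX...
OXXX.
XXOOO

Derivation:
Move 1: X drops in col 0, lands at row 4
Move 2: O drops in col 2, lands at row 4
Move 3: X drops in col 1, lands at row 4
Move 4: O drops in col 3, lands at row 4
Move 5: X drops in col 2, lands at row 3
Move 6: O drops in col 0, lands at row 3
Move 7: X drops in col 1, lands at row 3
Move 8: O drops in col 0, lands at row 2
Move 9: X drops in col 1, lands at row 2
Move 10: O drops in col 4, lands at row 4
Move 11: X drops in col 3, lands at row 3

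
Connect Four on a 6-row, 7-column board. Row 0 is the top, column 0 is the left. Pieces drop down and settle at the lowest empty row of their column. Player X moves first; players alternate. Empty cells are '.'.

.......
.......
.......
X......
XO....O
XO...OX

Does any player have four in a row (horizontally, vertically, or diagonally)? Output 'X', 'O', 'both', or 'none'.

none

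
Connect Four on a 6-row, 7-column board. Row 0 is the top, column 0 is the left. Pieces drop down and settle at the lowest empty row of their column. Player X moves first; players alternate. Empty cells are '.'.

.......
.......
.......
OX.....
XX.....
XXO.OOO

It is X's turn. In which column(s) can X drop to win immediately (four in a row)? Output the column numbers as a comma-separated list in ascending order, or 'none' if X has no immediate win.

Answer: 1

Derivation:
col 0: drop X → no win
col 1: drop X → WIN!
col 2: drop X → no win
col 3: drop X → no win
col 4: drop X → no win
col 5: drop X → no win
col 6: drop X → no win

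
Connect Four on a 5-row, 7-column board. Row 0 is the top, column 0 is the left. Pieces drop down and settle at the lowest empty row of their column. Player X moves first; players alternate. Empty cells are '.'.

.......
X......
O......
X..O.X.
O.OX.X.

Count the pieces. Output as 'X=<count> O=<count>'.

X=5 O=4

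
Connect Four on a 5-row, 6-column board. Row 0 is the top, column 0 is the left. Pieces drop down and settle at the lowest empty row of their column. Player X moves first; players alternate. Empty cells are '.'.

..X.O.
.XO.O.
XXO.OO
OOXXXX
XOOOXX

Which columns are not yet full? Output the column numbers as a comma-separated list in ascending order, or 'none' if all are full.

Answer: 0,1,3,5

Derivation:
col 0: top cell = '.' → open
col 1: top cell = '.' → open
col 2: top cell = 'X' → FULL
col 3: top cell = '.' → open
col 4: top cell = 'O' → FULL
col 5: top cell = '.' → open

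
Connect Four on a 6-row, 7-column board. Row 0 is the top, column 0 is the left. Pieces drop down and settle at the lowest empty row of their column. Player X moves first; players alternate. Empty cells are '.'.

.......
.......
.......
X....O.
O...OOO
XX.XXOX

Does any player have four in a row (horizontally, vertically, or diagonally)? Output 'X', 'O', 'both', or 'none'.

none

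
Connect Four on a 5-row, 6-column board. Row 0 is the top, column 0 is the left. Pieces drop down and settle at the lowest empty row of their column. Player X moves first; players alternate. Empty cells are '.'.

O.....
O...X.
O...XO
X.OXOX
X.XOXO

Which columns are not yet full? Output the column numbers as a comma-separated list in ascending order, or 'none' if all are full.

Answer: 1,2,3,4,5

Derivation:
col 0: top cell = 'O' → FULL
col 1: top cell = '.' → open
col 2: top cell = '.' → open
col 3: top cell = '.' → open
col 4: top cell = '.' → open
col 5: top cell = '.' → open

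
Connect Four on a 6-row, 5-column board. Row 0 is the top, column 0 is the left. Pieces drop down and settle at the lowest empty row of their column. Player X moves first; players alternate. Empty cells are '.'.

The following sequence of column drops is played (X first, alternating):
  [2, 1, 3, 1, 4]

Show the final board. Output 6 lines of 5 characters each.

Move 1: X drops in col 2, lands at row 5
Move 2: O drops in col 1, lands at row 5
Move 3: X drops in col 3, lands at row 5
Move 4: O drops in col 1, lands at row 4
Move 5: X drops in col 4, lands at row 5

Answer: .....
.....
.....
.....
.O...
.OXXX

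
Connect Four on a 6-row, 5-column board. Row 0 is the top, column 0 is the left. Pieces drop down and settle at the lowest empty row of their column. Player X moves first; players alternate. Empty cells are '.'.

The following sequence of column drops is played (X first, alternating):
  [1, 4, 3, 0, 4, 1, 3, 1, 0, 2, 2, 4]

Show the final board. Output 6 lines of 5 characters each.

Move 1: X drops in col 1, lands at row 5
Move 2: O drops in col 4, lands at row 5
Move 3: X drops in col 3, lands at row 5
Move 4: O drops in col 0, lands at row 5
Move 5: X drops in col 4, lands at row 4
Move 6: O drops in col 1, lands at row 4
Move 7: X drops in col 3, lands at row 4
Move 8: O drops in col 1, lands at row 3
Move 9: X drops in col 0, lands at row 4
Move 10: O drops in col 2, lands at row 5
Move 11: X drops in col 2, lands at row 4
Move 12: O drops in col 4, lands at row 3

Answer: .....
.....
.....
.O..O
XOXXX
OXOXO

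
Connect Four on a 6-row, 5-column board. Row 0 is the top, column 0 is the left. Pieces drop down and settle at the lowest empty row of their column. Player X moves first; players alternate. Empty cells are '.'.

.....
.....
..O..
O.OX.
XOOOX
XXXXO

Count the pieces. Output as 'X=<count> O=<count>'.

X=7 O=7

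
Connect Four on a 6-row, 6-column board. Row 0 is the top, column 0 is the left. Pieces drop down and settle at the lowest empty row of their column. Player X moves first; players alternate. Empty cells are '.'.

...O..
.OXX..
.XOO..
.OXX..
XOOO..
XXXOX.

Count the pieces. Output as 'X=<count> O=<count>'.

X=10 O=9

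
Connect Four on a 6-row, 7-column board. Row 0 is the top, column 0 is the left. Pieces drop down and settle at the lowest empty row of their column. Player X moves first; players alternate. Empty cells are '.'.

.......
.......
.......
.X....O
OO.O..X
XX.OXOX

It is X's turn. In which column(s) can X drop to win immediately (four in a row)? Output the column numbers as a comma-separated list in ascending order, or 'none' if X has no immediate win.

col 0: drop X → no win
col 1: drop X → no win
col 2: drop X → no win
col 3: drop X → no win
col 4: drop X → no win
col 5: drop X → no win
col 6: drop X → no win

Answer: none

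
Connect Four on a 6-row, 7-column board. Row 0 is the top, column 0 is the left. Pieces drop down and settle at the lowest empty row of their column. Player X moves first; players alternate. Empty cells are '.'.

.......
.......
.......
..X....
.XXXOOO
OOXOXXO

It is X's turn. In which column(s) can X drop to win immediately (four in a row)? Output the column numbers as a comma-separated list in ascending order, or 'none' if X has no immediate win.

col 0: drop X → WIN!
col 1: drop X → no win
col 2: drop X → WIN!
col 3: drop X → no win
col 4: drop X → no win
col 5: drop X → no win
col 6: drop X → no win

Answer: 0,2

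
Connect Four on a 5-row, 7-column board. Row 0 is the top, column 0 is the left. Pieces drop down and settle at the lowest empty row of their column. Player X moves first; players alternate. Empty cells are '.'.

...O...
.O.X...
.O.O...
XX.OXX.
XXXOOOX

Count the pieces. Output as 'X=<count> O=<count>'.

X=9 O=8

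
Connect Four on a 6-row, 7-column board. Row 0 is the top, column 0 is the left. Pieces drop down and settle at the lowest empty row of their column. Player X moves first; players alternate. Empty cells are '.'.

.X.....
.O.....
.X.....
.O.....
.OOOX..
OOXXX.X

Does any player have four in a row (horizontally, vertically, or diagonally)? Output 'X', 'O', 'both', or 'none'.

none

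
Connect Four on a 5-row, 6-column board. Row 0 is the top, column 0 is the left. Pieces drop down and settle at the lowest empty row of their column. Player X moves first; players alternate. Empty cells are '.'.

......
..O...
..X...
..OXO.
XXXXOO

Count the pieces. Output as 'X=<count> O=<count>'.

X=6 O=5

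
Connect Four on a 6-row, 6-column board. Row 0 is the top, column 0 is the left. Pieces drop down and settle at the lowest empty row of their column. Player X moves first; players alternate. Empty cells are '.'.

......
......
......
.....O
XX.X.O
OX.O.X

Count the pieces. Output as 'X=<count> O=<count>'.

X=5 O=4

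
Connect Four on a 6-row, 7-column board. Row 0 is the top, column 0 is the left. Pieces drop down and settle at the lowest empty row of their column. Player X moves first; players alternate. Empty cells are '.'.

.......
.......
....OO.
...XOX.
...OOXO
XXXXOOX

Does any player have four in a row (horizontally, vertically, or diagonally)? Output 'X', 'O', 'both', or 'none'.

both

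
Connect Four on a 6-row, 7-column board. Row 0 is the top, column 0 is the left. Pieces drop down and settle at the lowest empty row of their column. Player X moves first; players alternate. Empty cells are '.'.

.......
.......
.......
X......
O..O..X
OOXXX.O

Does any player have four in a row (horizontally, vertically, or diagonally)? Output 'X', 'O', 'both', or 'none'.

none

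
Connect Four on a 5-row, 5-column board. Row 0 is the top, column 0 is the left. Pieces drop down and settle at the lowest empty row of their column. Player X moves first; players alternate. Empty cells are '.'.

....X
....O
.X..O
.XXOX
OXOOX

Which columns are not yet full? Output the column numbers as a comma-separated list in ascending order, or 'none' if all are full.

col 0: top cell = '.' → open
col 1: top cell = '.' → open
col 2: top cell = '.' → open
col 3: top cell = '.' → open
col 4: top cell = 'X' → FULL

Answer: 0,1,2,3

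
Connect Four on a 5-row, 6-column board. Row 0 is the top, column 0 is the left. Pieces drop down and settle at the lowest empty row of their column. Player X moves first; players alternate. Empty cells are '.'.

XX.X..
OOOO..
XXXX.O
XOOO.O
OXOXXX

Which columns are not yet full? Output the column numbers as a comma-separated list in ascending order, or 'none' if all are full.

col 0: top cell = 'X' → FULL
col 1: top cell = 'X' → FULL
col 2: top cell = '.' → open
col 3: top cell = 'X' → FULL
col 4: top cell = '.' → open
col 5: top cell = '.' → open

Answer: 2,4,5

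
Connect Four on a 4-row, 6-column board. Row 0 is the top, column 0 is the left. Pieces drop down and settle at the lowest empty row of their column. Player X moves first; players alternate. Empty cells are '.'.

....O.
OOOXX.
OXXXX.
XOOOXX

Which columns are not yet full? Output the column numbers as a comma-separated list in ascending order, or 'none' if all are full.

Answer: 0,1,2,3,5

Derivation:
col 0: top cell = '.' → open
col 1: top cell = '.' → open
col 2: top cell = '.' → open
col 3: top cell = '.' → open
col 4: top cell = 'O' → FULL
col 5: top cell = '.' → open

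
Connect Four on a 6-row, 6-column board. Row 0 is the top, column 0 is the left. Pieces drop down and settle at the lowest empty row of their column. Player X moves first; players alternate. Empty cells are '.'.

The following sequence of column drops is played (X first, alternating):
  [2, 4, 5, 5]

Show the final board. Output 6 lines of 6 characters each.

Answer: ......
......
......
......
.....O
..X.OX

Derivation:
Move 1: X drops in col 2, lands at row 5
Move 2: O drops in col 4, lands at row 5
Move 3: X drops in col 5, lands at row 5
Move 4: O drops in col 5, lands at row 4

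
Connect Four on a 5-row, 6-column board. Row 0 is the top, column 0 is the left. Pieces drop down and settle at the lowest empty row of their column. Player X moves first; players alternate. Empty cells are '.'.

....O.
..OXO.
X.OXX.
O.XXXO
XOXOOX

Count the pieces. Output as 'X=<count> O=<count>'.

X=10 O=9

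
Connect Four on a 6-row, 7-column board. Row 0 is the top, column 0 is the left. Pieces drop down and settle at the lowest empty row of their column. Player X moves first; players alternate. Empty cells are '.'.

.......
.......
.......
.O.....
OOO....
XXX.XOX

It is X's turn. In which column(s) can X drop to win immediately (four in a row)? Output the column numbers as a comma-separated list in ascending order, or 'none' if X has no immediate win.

col 0: drop X → no win
col 1: drop X → no win
col 2: drop X → no win
col 3: drop X → WIN!
col 4: drop X → no win
col 5: drop X → no win
col 6: drop X → no win

Answer: 3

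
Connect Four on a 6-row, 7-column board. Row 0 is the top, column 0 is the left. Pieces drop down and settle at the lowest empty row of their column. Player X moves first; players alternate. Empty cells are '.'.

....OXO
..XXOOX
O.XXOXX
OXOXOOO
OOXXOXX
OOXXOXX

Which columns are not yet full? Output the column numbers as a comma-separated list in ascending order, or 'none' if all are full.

Answer: 0,1,2,3

Derivation:
col 0: top cell = '.' → open
col 1: top cell = '.' → open
col 2: top cell = '.' → open
col 3: top cell = '.' → open
col 4: top cell = 'O' → FULL
col 5: top cell = 'X' → FULL
col 6: top cell = 'O' → FULL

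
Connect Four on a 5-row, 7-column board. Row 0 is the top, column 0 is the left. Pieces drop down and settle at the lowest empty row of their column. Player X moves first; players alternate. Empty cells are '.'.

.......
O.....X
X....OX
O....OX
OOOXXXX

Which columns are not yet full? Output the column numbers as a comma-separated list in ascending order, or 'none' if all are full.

Answer: 0,1,2,3,4,5,6

Derivation:
col 0: top cell = '.' → open
col 1: top cell = '.' → open
col 2: top cell = '.' → open
col 3: top cell = '.' → open
col 4: top cell = '.' → open
col 5: top cell = '.' → open
col 6: top cell = '.' → open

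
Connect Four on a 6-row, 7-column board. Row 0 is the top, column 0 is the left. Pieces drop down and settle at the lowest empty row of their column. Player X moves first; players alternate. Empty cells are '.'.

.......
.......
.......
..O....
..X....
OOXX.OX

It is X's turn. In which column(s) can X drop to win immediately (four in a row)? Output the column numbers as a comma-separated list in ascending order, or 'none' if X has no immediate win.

col 0: drop X → no win
col 1: drop X → no win
col 2: drop X → no win
col 3: drop X → no win
col 4: drop X → no win
col 5: drop X → no win
col 6: drop X → no win

Answer: none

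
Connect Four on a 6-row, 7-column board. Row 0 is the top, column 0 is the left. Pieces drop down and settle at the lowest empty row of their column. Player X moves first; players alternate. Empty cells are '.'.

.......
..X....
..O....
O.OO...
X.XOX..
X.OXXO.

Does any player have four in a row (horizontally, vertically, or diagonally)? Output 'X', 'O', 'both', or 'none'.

none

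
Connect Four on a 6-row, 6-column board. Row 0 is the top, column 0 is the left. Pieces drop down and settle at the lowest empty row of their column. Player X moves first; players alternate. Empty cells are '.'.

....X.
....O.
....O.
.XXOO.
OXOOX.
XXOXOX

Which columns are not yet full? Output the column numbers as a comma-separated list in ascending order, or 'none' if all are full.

Answer: 0,1,2,3,5

Derivation:
col 0: top cell = '.' → open
col 1: top cell = '.' → open
col 2: top cell = '.' → open
col 3: top cell = '.' → open
col 4: top cell = 'X' → FULL
col 5: top cell = '.' → open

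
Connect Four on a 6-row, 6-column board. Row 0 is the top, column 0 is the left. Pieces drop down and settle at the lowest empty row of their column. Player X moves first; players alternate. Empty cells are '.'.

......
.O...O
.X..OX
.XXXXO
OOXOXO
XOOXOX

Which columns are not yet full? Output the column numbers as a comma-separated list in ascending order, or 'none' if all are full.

col 0: top cell = '.' → open
col 1: top cell = '.' → open
col 2: top cell = '.' → open
col 3: top cell = '.' → open
col 4: top cell = '.' → open
col 5: top cell = '.' → open

Answer: 0,1,2,3,4,5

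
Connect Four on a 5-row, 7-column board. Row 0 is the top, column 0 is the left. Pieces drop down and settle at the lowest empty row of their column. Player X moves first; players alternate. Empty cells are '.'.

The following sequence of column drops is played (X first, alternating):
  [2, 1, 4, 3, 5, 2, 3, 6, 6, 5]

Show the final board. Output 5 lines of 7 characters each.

Answer: .......
.......
.......
..OX.OX
.OXOXXO

Derivation:
Move 1: X drops in col 2, lands at row 4
Move 2: O drops in col 1, lands at row 4
Move 3: X drops in col 4, lands at row 4
Move 4: O drops in col 3, lands at row 4
Move 5: X drops in col 5, lands at row 4
Move 6: O drops in col 2, lands at row 3
Move 7: X drops in col 3, lands at row 3
Move 8: O drops in col 6, lands at row 4
Move 9: X drops in col 6, lands at row 3
Move 10: O drops in col 5, lands at row 3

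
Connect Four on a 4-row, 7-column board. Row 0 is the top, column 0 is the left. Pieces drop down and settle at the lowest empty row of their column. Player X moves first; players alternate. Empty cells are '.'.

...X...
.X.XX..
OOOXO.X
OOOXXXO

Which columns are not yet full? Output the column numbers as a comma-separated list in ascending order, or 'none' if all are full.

col 0: top cell = '.' → open
col 1: top cell = '.' → open
col 2: top cell = '.' → open
col 3: top cell = 'X' → FULL
col 4: top cell = '.' → open
col 5: top cell = '.' → open
col 6: top cell = '.' → open

Answer: 0,1,2,4,5,6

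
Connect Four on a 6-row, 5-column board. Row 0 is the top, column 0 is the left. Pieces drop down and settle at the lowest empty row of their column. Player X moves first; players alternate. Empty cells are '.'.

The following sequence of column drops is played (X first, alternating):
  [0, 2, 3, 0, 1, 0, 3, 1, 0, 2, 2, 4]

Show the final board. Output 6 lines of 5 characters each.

Answer: .....
.....
X....
O.X..
OOOX.
XXOXO

Derivation:
Move 1: X drops in col 0, lands at row 5
Move 2: O drops in col 2, lands at row 5
Move 3: X drops in col 3, lands at row 5
Move 4: O drops in col 0, lands at row 4
Move 5: X drops in col 1, lands at row 5
Move 6: O drops in col 0, lands at row 3
Move 7: X drops in col 3, lands at row 4
Move 8: O drops in col 1, lands at row 4
Move 9: X drops in col 0, lands at row 2
Move 10: O drops in col 2, lands at row 4
Move 11: X drops in col 2, lands at row 3
Move 12: O drops in col 4, lands at row 5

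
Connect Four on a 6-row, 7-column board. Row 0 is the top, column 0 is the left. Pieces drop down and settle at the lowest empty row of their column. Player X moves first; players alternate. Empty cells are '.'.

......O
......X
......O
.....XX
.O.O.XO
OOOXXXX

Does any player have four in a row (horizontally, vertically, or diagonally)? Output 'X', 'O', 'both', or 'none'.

X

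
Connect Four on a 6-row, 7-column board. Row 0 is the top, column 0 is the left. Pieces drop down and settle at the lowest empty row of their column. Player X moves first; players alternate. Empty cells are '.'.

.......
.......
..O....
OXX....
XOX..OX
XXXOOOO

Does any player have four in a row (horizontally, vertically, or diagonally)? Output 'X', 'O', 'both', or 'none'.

O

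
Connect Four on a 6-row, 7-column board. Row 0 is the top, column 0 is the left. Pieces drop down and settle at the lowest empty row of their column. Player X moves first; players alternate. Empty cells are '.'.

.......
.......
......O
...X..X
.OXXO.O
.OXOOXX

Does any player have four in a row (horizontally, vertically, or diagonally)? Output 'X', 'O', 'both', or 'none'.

none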